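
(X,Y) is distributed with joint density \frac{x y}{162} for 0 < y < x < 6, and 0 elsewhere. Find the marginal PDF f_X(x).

f_X(x) = ∫_0^x \frac{x y}{162} dy = \frac{x^{3}}{324}
for 0 < x < 6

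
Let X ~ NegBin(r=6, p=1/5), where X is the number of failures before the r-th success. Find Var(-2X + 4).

For X ~ NegBin(r=6, p=1/5), where X is the number of failures before the r-th success:
Var(X) = 120
Var(-2X + 4) = (-2)² × Var(X) = 4 × 120 = 480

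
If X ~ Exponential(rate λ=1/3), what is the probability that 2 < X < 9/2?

P(2 < X < 9/2) = ∫_{2}^{9/2} f(x) dx
where f(x) = \frac{e^{- \frac{x}{3}}}{3}
= - \frac{1}{e^{\frac{3}{2}}} + e^{- \frac{2}{3}}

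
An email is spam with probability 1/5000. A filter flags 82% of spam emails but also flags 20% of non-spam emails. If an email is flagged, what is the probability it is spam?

Let D = the rare event, + = positive/flagged.
P(D) = 1/5000
P(+|D) = 82/100 = 41/50
P(+|D') = 20/100 = 1/5
P(+) = P(+|D)P(D) + P(+|D')P(D')
     = \frac{41}{50} × \frac{1}{5000} + \frac{1}{5} × \frac{4999}{5000}
     = \frac{50031}{250000}
P(D|+) = P(+|D)P(D)/P(+) = \frac{41}{50031}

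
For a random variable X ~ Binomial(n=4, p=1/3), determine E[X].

For X ~ Binomial(n=4, p=1/3), the expected value is:
E[X] = \frac{4}{3}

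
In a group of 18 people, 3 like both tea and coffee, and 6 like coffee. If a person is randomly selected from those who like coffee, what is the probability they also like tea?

P(A ∩ B) = 3/18 = 1/6
P(B) = 6/18 = 1/3
P(A|B) = P(A ∩ B) / P(B) = (1/6) / (1/3) = 1/2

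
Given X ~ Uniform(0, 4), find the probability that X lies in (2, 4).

P(2 < X < 4) = ∫_{2}^{4} f(x) dx
where f(x) = \frac{1}{4}
= \frac{1}{2}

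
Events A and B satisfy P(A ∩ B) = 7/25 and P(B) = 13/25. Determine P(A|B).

P(A|B) = P(A ∩ B) / P(B)
= (7/25) / (13/25)
= 7/13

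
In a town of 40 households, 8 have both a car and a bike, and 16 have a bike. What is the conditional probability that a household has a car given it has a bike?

P(A ∩ B) = 8/40 = 1/5
P(B) = 16/40 = 2/5
P(A|B) = P(A ∩ B) / P(B) = (1/5) / (2/5) = 1/2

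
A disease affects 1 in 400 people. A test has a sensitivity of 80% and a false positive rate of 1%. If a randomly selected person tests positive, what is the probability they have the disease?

Let D = the rare event, + = positive/flagged.
P(D) = 1/400
P(+|D) = 80/100 = 4/5
P(+|D') = 1/100
P(+) = P(+|D)P(D) + P(+|D')P(D')
     = \frac{4}{5} × \frac{1}{400} + \frac{1}{100} × \frac{399}{400}
     = \frac{479}{40000}
P(D|+) = P(+|D)P(D)/P(+) = \frac{80}{479}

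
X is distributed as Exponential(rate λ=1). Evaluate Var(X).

For X ~ Exponential(rate λ=1):
Var(X) = 1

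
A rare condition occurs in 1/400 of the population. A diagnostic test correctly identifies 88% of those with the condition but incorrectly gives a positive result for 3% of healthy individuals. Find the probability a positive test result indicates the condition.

Let D = the rare event, + = positive/flagged.
P(D) = 1/400
P(+|D) = 88/100 = 22/25
P(+|D') = 3/100
P(+) = P(+|D)P(D) + P(+|D')P(D')
     = \frac{22}{25} × \frac{1}{400} + \frac{3}{100} × \frac{399}{400}
     = \frac{257}{8000}
P(D|+) = P(+|D)P(D)/P(+) = \frac{88}{1285}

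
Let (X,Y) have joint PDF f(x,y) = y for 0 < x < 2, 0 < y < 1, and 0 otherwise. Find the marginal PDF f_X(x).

f_X(x) = ∫_0^1 f(x,y) dy
= ∫_0^1 y dy
= \frac{1}{2} for 0 < x < 2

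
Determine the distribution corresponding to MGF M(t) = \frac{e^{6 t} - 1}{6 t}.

The MGF M(t) = \frac{e^{6 t} - 1}{6 t} is the standard form for the Uniform distribution.
Comparing with the known MGF formula identifies: Uniform(0, 6)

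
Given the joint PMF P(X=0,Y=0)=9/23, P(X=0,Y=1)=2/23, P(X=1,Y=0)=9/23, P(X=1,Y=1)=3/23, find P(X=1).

P(X=1) = P(X=1,Y=0) + P(X=1,Y=1)
= 9/23 + 3/23
= 12/23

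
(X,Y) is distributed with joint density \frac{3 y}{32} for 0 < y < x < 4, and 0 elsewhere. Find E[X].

f_X(x) = ∫_0^x \frac{3 y}{32} dy = \frac{3 x^{2}}{64}
E[X] = ∫_0^4 x × (\frac{3 x^{2}}{64}) dx = 3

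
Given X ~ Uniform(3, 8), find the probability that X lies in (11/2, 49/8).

P(11/2 < X < 49/8) = ∫_{11/2}^{49/8} f(x) dx
where f(x) = \frac{1}{5}
= \frac{1}{8}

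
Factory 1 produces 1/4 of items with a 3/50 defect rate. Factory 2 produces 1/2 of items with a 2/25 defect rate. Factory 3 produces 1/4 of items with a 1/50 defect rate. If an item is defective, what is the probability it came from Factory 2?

Using Bayes' theorem:
P(F1) = 1/4, P(D|F1) = 3/50
P(F2) = 1/2, P(D|F2) = 2/25
P(F3) = 1/4, P(D|F3) = 1/50
P(D) = P(D|F1)P(F1) + P(D|F2)P(F2) + P(D|F3)P(F3)
     = \frac{3}{50}
P(F2|D) = P(D|F2)P(F2) / P(D)
= \frac{2}{3}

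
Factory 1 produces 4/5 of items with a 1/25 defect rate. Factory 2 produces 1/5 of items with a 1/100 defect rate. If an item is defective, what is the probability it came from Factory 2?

Using Bayes' theorem:
P(F1) = 4/5, P(D|F1) = 1/25
P(F2) = 1/5, P(D|F2) = 1/100
P(D) = P(D|F1)P(F1) + P(D|F2)P(F2)
     = \frac{17}{500}
P(F2|D) = P(D|F2)P(F2) / P(D)
= \frac{1}{17}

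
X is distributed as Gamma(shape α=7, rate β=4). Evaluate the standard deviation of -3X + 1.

For X ~ Gamma(shape α=7, rate β=4):
Var(X) = \frac{7}{16}
SD(X) = √(Var(X)) = √(\frac{7}{16}) = \frac{\sqrt{7}}{4}
SD(-3X + 1) = |-3| × SD(X) = 3 × \frac{\sqrt{7}}{4} = \frac{3 \sqrt{7}}{4}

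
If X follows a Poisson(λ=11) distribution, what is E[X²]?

Using the identity E[X²] = Var(X) + (E[X])²:
E[X] = 11
Var(X) = 11
E[X²] = 11 + (11)²
= 132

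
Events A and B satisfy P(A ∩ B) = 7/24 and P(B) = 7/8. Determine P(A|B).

P(A|B) = P(A ∩ B) / P(B)
= (7/24) / (7/8)
= 1/3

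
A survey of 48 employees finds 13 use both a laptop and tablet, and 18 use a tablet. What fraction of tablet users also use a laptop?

P(A ∩ B) = 13/48
P(B) = 18/48 = 3/8
P(A|B) = P(A ∩ B) / P(B) = (13/48) / (3/8) = 13/18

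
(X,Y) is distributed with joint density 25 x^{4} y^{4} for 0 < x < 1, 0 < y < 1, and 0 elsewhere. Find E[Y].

E[Y] = ∫_0^1 ∫_0^1 y × f(x,y) dx dy
= \frac{5}{6}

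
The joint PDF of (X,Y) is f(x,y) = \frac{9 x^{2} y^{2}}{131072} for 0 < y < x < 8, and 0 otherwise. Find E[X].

f_X(x) = ∫_0^x \frac{9 x^{2} y^{2}}{131072} dy = \frac{3 x^{5}}{131072}
E[X] = ∫_0^8 x × (\frac{3 x^{5}}{131072}) dx = \frac{48}{7}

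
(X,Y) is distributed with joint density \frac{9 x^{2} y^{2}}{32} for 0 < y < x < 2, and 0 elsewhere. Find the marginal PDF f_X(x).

f_X(x) = ∫_0^x \frac{9 x^{2} y^{2}}{32} dy = \frac{3 x^{5}}{32}
for 0 < x < 2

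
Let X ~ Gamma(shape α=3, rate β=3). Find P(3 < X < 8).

P(3 < X < 8) = ∫_{3}^{8} f(x) dx
where f(x) = \frac{27 x^{2} e^{- 3 x}}{2}
= \frac{-626 + 101 e^{15}}{2 e^{24}}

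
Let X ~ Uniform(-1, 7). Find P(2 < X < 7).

P(2 < X < 7) = ∫_{2}^{7} f(x) dx
where f(x) = \frac{1}{8}
= \frac{5}{8}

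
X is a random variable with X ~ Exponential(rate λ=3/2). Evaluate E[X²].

Using the identity E[X²] = Var(X) + (E[X])²:
E[X] = \frac{2}{3}
Var(X) = \frac{4}{9}
E[X²] = \frac{4}{9} + (\frac{2}{3})²
= \frac{8}{9}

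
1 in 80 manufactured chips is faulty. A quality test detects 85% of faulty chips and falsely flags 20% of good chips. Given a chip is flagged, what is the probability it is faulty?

Let D = the rare event, + = positive/flagged.
P(D) = 1/80
P(+|D) = 85/100 = 17/20
P(+|D') = 20/100 = 1/5
P(+) = P(+|D)P(D) + P(+|D')P(D')
     = \frac{17}{20} × \frac{1}{80} + \frac{1}{5} × \frac{79}{80}
     = \frac{333}{1600}
P(D|+) = P(+|D)P(D)/P(+) = \frac{17}{333}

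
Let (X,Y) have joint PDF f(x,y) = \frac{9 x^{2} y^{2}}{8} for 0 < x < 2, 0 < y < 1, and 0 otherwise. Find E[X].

f_X(x) = ∫_0^1 \frac{9 x^{2} y^{2}}{8} dy = \frac{3 x^{2}}{8}
E[X] = ∫_0^2 x × (\frac{3 x^{2}}{8}) dx = \frac{3}{2}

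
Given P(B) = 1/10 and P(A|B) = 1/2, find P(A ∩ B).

By definition, P(A|B) = P(A ∩ B) / P(B)
So P(A ∩ B) = P(A|B) × P(B)
= 1/2 × 1/10
= 1/20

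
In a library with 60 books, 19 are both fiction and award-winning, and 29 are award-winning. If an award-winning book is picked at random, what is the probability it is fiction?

P(A ∩ B) = 19/60
P(B) = 29/60
P(A|B) = P(A ∩ B) / P(B) = (19/60) / (29/60) = 19/29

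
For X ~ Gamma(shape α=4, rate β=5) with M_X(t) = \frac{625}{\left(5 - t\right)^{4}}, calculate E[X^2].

To find E[X^2], compute M^(2)(0):
M^(1)(t) = \frac{2500}{\left(5 - t\right)^{5}}
M^(2)(t) = \frac{12500}{\left(5 - t\right)^{6}}
M^(2)(0) = \frac{4}{5}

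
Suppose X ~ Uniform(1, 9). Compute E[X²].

Using the identity E[X²] = Var(X) + (E[X])²:
E[X] = 5
Var(X) = \frac{16}{3}
E[X²] = \frac{16}{3} + (5)²
= \frac{91}{3}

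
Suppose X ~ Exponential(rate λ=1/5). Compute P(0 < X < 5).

P(0 < X < 5) = ∫_{0}^{5} f(x) dx
where f(x) = \frac{e^{- \frac{x}{5}}}{5}
= 1 - e^{-1}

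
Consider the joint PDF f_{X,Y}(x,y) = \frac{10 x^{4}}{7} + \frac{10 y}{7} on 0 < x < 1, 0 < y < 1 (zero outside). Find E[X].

E[X] = ∫_0^1 ∫_0^1 x × f(x,y) dy dx
= ∫_0^1 ∫_0^1 x × (\frac{10 x^{4}}{7} + \frac{10 y}{7}) dy dx
= \frac{25}{42}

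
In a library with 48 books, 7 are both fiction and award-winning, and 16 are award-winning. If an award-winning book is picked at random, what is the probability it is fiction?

P(A ∩ B) = 7/48
P(B) = 16/48 = 1/3
P(A|B) = P(A ∩ B) / P(B) = (7/48) / (1/3) = 7/16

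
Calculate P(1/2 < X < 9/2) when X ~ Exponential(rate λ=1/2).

P(1/2 < X < 9/2) = ∫_{1/2}^{9/2} f(x) dx
where f(x) = \frac{e^{- \frac{x}{2}}}{2}
= - \frac{1 - e^{2}}{e^{\frac{9}{4}}}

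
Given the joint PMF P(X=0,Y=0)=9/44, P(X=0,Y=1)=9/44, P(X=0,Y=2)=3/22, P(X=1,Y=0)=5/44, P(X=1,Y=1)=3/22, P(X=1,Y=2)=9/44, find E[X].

First find marginal of X:
P(X=0) = 6/11
P(X=1) = 5/11
E[X] = 0 × 6/11 + 1 × 5/11 = 5/11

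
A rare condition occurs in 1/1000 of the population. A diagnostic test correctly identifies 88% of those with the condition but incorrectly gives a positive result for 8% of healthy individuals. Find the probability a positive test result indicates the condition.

Let D = the rare event, + = positive/flagged.
P(D) = 1/1000
P(+|D) = 88/100 = 22/25
P(+|D') = 8/100 = 2/25
P(+) = P(+|D)P(D) + P(+|D')P(D')
     = \frac{22}{25} × \frac{1}{1000} + \frac{2}{25} × \frac{999}{1000}
     = \frac{101}{1250}
P(D|+) = P(+|D)P(D)/P(+) = \frac{11}{1010}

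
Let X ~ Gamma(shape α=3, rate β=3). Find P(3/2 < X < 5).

P(3/2 < X < 5) = ∫_{3/2}^{5} f(x) dx
where f(x) = \frac{27 x^{2} e^{- 3 x}}{2}
= - \frac{257}{2 e^{15}} + \frac{125}{8 e^{\frac{9}{2}}}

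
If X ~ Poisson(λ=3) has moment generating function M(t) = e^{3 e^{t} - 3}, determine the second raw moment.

To find E[X^2], compute M^(2)(0):
M^(1)(t) = 3 e^{t} e^{3 e^{t} - 3}
M^(2)(t) = 9 e^{2 t} e^{3 e^{t} - 3} + 3 e^{t} e^{3 e^{t} - 3}
M^(2)(0) = 12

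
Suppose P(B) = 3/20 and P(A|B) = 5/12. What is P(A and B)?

By definition, P(A|B) = P(A ∩ B) / P(B)
So P(A ∩ B) = P(A|B) × P(B)
= 5/12 × 3/20
= 1/16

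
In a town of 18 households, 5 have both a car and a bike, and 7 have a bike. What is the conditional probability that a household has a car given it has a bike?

P(A ∩ B) = 5/18
P(B) = 7/18
P(A|B) = P(A ∩ B) / P(B) = (5/18) / (7/18) = 5/7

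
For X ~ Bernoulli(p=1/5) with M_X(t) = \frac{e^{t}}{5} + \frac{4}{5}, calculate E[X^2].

To find E[X^2], compute M^(2)(0):
M^(1)(t) = \frac{e^{t}}{5}
M^(2)(t) = \frac{e^{t}}{5}
M^(2)(0) = \frac{1}{5}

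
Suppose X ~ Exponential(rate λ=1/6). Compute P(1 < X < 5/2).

P(1 < X < 5/2) = ∫_{1}^{5/2} f(x) dx
where f(x) = \frac{e^{- \frac{x}{6}}}{6}
= - \frac{1}{e^{\frac{5}{12}}} + e^{- \frac{1}{6}}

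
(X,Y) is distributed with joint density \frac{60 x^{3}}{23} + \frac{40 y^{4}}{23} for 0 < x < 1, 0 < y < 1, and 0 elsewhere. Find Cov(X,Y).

E[XY] = ∫∫ xy × f(x,y) dx dy = \frac{28}{69}
E[X] = \frac{16}{23}
E[Y] = \frac{85}{138}
Cov(X,Y) = E[XY] - E[X]E[Y] = - \frac{12}{529}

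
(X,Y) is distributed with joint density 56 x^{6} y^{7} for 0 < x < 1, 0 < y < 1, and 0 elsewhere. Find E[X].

E[X] = ∫_0^1 ∫_0^1 x × f(x,y) dy dx
= ∫_0^1 ∫_0^1 x × (56 x^{6} y^{7}) dy dx
= \frac{7}{8}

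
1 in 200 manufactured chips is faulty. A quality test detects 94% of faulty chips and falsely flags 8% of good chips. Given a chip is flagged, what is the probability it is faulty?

Let D = the rare event, + = positive/flagged.
P(D) = 1/200
P(+|D) = 94/100 = 47/50
P(+|D') = 8/100 = 2/25
P(+) = P(+|D)P(D) + P(+|D')P(D')
     = \frac{47}{50} × \frac{1}{200} + \frac{2}{25} × \frac{199}{200}
     = \frac{843}{10000}
P(D|+) = P(+|D)P(D)/P(+) = \frac{47}{843}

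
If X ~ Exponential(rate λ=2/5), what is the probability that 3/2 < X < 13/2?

P(3/2 < X < 13/2) = ∫_{3/2}^{13/2} f(x) dx
where f(x) = \frac{2 e^{- \frac{2 x}{5}}}{5}
= - \frac{1 - e^{2}}{e^{\frac{13}{5}}}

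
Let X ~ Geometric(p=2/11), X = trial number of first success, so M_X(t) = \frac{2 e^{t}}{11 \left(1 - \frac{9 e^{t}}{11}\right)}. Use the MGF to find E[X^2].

To find E[X^2], compute M^(2)(0):
M^(1)(t) = \frac{2 e^{t}}{11 \left(1 - \frac{9 e^{t}}{11}\right)} + \frac{18 e^{2 t}}{121 \left(1 - \frac{9 e^{t}}{11}\right)^{2}}
M^(2)(t) = \frac{2 e^{t}}{11 \left(1 - \frac{9 e^{t}}{11}\right)} + \frac{54 e^{2 t}}{121 \left(1 - \frac{9 e^{t}}{11}\right)^{2}} + \frac{324 e^{3 t}}{1331 \left(1 - \frac{9 e^{t}}{11}\right)^{3}}
M^(2)(0) = 55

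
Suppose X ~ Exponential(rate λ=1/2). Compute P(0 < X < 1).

P(0 < X < 1) = ∫_{0}^{1} f(x) dx
where f(x) = \frac{e^{- \frac{x}{2}}}{2}
= 1 - e^{- \frac{1}{2}}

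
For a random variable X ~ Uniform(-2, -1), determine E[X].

For X ~ Uniform(-2, -1), the expected value is:
E[X] = - \frac{3}{2}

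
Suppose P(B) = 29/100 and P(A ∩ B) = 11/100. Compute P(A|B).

P(A|B) = P(A ∩ B) / P(B)
= (11/100) / (29/100)
= 11/29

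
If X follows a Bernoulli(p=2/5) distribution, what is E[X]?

For X ~ Bernoulli(p=2/5), the expected value is:
E[X] = \frac{2}{5}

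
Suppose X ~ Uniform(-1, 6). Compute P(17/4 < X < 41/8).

P(17/4 < X < 41/8) = ∫_{17/4}^{41/8} f(x) dx
where f(x) = \frac{1}{7}
= \frac{1}{8}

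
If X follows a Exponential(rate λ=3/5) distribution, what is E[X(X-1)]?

E[X(X-1)] = E[X² - X] = E[X²] - E[X]
E[X] = \frac{5}{3}
E[X²] = Var(X) + (E[X])² = \frac{25}{9} + (\frac{5}{3})² = \frac{50}{9}
E[X(X-1)] = \frac{50}{9} - \frac{5}{3} = \frac{35}{9}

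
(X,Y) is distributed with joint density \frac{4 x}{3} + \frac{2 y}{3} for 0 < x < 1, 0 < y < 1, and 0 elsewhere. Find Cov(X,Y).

E[XY] = ∫∫ xy × f(x,y) dx dy = \frac{1}{3}
E[X] = \frac{11}{18}
E[Y] = \frac{5}{9}
Cov(X,Y) = E[XY] - E[X]E[Y] = - \frac{1}{162}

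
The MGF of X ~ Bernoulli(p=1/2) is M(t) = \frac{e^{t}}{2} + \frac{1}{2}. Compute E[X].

To find E[X], compute M^(1)(0):
M^(1)(t) = \frac{e^{t}}{2}
M^(1)(0) = \frac{1}{2}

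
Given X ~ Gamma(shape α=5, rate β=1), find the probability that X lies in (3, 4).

P(3 < X < 4) = ∫_{3}^{4} f(x) dx
where f(x) = \frac{x^{4} e^{- x}}{24}
= \frac{-824 + 393 e}{24 e^{4}}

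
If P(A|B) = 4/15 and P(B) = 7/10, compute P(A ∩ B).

By definition, P(A|B) = P(A ∩ B) / P(B)
So P(A ∩ B) = P(A|B) × P(B)
= 4/15 × 7/10
= 14/75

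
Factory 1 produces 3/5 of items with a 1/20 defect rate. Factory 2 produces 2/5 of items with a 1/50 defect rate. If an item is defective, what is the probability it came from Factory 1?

Using Bayes' theorem:
P(F1) = 3/5, P(D|F1) = 1/20
P(F2) = 2/5, P(D|F2) = 1/50
P(D) = P(D|F1)P(F1) + P(D|F2)P(F2)
     = \frac{19}{500}
P(F1|D) = P(D|F1)P(F1) / P(D)
= \frac{15}{19}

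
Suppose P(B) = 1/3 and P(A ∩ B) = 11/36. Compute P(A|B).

P(A|B) = P(A ∩ B) / P(B)
= (11/36) / (1/3)
= 11/12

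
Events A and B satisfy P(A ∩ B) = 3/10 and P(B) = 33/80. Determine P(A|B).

P(A|B) = P(A ∩ B) / P(B)
= (3/10) / (33/80)
= 8/11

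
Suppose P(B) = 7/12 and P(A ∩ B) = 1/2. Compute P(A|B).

P(A|B) = P(A ∩ B) / P(B)
= (1/2) / (7/12)
= 6/7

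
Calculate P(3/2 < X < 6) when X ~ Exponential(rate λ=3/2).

P(3/2 < X < 6) = ∫_{3/2}^{6} f(x) dx
where f(x) = \frac{3 e^{- \frac{3 x}{2}}}{2}
= - \frac{1}{e^{9}} + e^{- \frac{9}{4}}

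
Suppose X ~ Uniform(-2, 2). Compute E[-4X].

For X ~ Uniform(-2, 2):
E[X] = 0
E[-4X] = -4 × E[X] + 0 = 0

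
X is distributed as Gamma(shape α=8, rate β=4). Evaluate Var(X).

For X ~ Gamma(shape α=8, rate β=4):
Var(X) = \frac{1}{2}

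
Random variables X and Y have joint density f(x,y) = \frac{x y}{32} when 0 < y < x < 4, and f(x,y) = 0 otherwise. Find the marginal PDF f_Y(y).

f_Y(y) = ∫_y^4 \frac{x y}{32} dx = \frac{y \left(16 - y^{2}\right)}{64}
for 0 < y < 4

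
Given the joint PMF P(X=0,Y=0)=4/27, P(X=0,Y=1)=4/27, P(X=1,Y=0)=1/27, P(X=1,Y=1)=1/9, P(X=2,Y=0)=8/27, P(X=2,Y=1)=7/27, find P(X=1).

P(X=1) = P(X=1,Y=0) + P(X=1,Y=1)
= 1/27 + 1/9
= 4/27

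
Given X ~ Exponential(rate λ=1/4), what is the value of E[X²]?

Using the identity E[X²] = Var(X) + (E[X])²:
E[X] = 4
Var(X) = 16
E[X²] = 16 + (4)²
= 32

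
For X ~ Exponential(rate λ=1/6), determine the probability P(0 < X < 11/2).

P(0 < X < 11/2) = ∫_{0}^{11/2} f(x) dx
where f(x) = \frac{e^{- \frac{x}{6}}}{6}
= 1 - e^{- \frac{11}{12}}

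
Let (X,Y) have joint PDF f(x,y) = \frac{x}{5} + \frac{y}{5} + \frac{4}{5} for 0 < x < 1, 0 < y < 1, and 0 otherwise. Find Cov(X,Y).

E[XY] = ∫∫ xy × f(x,y) dx dy = \frac{4}{15}
E[X] = \frac{31}{60}
E[Y] = \frac{31}{60}
Cov(X,Y) = E[XY] - E[X]E[Y] = - \frac{1}{3600}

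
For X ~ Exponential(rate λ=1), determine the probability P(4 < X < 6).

P(4 < X < 6) = ∫_{4}^{6} f(x) dx
where f(x) = e^{- x}
= - \frac{1 - e^{2}}{e^{6}}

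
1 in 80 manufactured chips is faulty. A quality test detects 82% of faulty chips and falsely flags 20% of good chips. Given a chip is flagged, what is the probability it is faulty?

Let D = the rare event, + = positive/flagged.
P(D) = 1/80
P(+|D) = 82/100 = 41/50
P(+|D') = 20/100 = 1/5
P(+) = P(+|D)P(D) + P(+|D')P(D')
     = \frac{41}{50} × \frac{1}{80} + \frac{1}{5} × \frac{79}{80}
     = \frac{831}{4000}
P(D|+) = P(+|D)P(D)/P(+) = \frac{41}{831}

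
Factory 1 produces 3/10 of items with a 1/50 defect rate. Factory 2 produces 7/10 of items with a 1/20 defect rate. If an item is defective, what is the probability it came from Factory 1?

Using Bayes' theorem:
P(F1) = 3/10, P(D|F1) = 1/50
P(F2) = 7/10, P(D|F2) = 1/20
P(D) = P(D|F1)P(F1) + P(D|F2)P(F2)
     = \frac{41}{1000}
P(F1|D) = P(D|F1)P(F1) / P(D)
= \frac{6}{41}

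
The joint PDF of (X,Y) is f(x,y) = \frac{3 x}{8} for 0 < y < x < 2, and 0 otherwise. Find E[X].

f_X(x) = ∫_0^x \frac{3 x}{8} dy = \frac{3 x^{2}}{8}
E[X] = ∫_0^2 x × (\frac{3 x^{2}}{8}) dx = \frac{3}{2}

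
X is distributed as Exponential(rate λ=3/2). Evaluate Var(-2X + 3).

For X ~ Exponential(rate λ=3/2):
Var(X) = \frac{4}{9}
Var(-2X + 3) = (-2)² × Var(X) = 4 × \frac{4}{9} = \frac{16}{9}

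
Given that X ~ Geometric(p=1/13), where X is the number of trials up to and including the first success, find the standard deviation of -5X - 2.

For X ~ Geometric(p=1/13), where X is the number of trials up to and including the first success:
Var(X) = 156
SD(X) = √(Var(X)) = √(156) = 2 \sqrt{39}
SD(-5X - 2) = |-5| × SD(X) = 5 × 2 \sqrt{39} = 10 \sqrt{39}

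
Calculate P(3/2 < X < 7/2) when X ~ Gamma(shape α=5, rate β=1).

P(3/2 < X < 7/2) = ∫_{3/2}^{7/2} f(x) dx
where f(x) = \frac{x^{4} e^{- x}}{24}
= \frac{-3075 + 563 e^{2}}{128 e^{\frac{7}{2}}}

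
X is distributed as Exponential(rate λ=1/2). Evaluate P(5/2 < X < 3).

P(5/2 < X < 3) = ∫_{5/2}^{3} f(x) dx
where f(x) = \frac{e^{- \frac{x}{2}}}{2}
= - \frac{1}{e^{\frac{3}{2}}} + e^{- \frac{5}{4}}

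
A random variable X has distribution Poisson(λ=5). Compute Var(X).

For X ~ Poisson(λ=5):
Var(X) = 5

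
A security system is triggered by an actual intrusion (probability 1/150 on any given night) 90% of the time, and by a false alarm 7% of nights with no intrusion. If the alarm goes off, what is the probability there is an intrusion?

Let D = the rare event, + = positive/flagged.
P(D) = 1/150
P(+|D) = 90/100 = 9/10
P(+|D') = 7/100
P(+) = P(+|D)P(D) + P(+|D')P(D')
     = \frac{9}{10} × \frac{1}{150} + \frac{7}{100} × \frac{149}{150}
     = \frac{1133}{15000}
P(D|+) = P(+|D)P(D)/P(+) = \frac{90}{1133}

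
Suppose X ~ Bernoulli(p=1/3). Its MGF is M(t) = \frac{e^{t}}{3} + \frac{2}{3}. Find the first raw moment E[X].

To find E[X], compute M^(1)(0):
M^(1)(t) = \frac{e^{t}}{3}
M^(1)(0) = \frac{1}{3}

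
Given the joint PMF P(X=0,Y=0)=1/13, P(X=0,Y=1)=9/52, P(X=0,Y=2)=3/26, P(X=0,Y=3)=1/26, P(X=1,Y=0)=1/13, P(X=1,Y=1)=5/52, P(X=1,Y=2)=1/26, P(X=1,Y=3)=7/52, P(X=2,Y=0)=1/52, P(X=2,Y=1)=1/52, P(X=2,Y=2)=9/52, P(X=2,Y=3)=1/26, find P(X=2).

P(X=2) = P(X=2,Y=0) + P(X=2,Y=1) + P(X=2,Y=2) + P(X=2,Y=3)
= 1/52 + 1/52 + 9/52 + 1/26
= 1/4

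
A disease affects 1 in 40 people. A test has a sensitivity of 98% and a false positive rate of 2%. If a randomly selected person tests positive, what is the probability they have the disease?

Let D = the rare event, + = positive/flagged.
P(D) = 1/40
P(+|D) = 98/100 = 49/50
P(+|D') = 2/100 = 1/50
P(+) = P(+|D)P(D) + P(+|D')P(D')
     = \frac{49}{50} × \frac{1}{40} + \frac{1}{50} × \frac{39}{40}
     = \frac{11}{250}
P(D|+) = P(+|D)P(D)/P(+) = \frac{49}{88}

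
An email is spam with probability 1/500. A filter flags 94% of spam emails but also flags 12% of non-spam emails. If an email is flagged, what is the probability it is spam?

Let D = the rare event, + = positive/flagged.
P(D) = 1/500
P(+|D) = 94/100 = 47/50
P(+|D') = 12/100 = 3/25
P(+) = P(+|D)P(D) + P(+|D')P(D')
     = \frac{47}{50} × \frac{1}{500} + \frac{3}{25} × \frac{499}{500}
     = \frac{3041}{25000}
P(D|+) = P(+|D)P(D)/P(+) = \frac{47}{3041}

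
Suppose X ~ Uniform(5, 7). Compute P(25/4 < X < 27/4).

P(25/4 < X < 27/4) = ∫_{25/4}^{27/4} f(x) dx
where f(x) = \frac{1}{2}
= \frac{1}{4}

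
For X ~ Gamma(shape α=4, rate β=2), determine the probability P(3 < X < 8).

P(3 < X < 8) = ∫_{3}^{8} f(x) dx
where f(x) = \frac{8 x^{3} e^{- 2 x}}{3}
= \frac{-2483 + 183 e^{10}}{3 e^{16}}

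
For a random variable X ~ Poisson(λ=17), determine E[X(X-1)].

E[X(X-1)] = E[X² - X] = E[X²] - E[X]
E[X] = 17
E[X²] = Var(X) + (E[X])² = 17 + (17)² = 306
E[X(X-1)] = 306 - 17 = 289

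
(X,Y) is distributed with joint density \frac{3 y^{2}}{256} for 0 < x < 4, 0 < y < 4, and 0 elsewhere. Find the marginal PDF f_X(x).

f_X(x) = ∫_0^4 f(x,y) dy
= ∫_0^4 \frac{3 y^{2}}{256} dy
= \frac{1}{4} for 0 < x < 4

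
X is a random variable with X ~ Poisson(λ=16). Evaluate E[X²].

Using the identity E[X²] = Var(X) + (E[X])²:
E[X] = 16
Var(X) = 16
E[X²] = 16 + (16)²
= 272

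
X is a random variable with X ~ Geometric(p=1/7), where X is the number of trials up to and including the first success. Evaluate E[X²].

Using the identity E[X²] = Var(X) + (E[X])²:
E[X] = 7
Var(X) = 42
E[X²] = 42 + (7)²
= 91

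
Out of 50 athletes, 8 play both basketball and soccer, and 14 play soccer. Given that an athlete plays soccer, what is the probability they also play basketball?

P(A ∩ B) = 8/50 = 4/25
P(B) = 14/50 = 7/25
P(A|B) = P(A ∩ B) / P(B) = (4/25) / (7/25) = 4/7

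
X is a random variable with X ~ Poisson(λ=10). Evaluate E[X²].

Using the identity E[X²] = Var(X) + (E[X])²:
E[X] = 10
Var(X) = 10
E[X²] = 10 + (10)²
= 110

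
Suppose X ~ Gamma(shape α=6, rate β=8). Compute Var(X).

For X ~ Gamma(shape α=6, rate β=8):
Var(X) = \frac{3}{32}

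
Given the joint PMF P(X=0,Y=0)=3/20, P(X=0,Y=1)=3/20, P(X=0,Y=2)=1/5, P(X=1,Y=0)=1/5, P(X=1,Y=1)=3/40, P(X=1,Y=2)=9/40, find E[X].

First find marginal of X:
P(X=0) = 1/2
P(X=1) = 1/2
E[X] = 0 × 1/2 + 1 × 1/2 = 1/2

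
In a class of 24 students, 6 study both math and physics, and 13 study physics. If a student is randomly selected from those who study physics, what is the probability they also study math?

P(A ∩ B) = 6/24 = 1/4
P(B) = 13/24
P(A|B) = P(A ∩ B) / P(B) = (1/4) / (13/24) = 6/13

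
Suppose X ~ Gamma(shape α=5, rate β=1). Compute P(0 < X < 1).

P(0 < X < 1) = ∫_{0}^{1} f(x) dx
where f(x) = \frac{x^{4} e^{- x}}{24}
= 1 - \frac{65}{24 e}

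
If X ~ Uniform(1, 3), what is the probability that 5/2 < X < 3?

P(5/2 < X < 3) = ∫_{5/2}^{3} f(x) dx
where f(x) = \frac{1}{2}
= \frac{1}{4}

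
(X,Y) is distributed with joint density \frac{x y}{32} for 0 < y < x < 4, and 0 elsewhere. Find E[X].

f_X(x) = ∫_0^x \frac{x y}{32} dy = \frac{x^{3}}{64}
E[X] = ∫_0^4 x × (\frac{x^{3}}{64}) dx = \frac{16}{5}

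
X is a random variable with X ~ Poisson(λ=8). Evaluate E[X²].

Using the identity E[X²] = Var(X) + (E[X])²:
E[X] = 8
Var(X) = 8
E[X²] = 8 + (8)²
= 72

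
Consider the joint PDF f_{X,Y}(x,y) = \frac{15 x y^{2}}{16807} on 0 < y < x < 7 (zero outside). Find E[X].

f_X(x) = ∫_0^x \frac{15 x y^{2}}{16807} dy = \frac{5 x^{4}}{16807}
E[X] = ∫_0^7 x × (\frac{5 x^{4}}{16807}) dx = \frac{35}{6}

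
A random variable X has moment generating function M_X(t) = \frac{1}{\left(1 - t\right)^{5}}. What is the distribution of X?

The MGF M(t) = \frac{1}{\left(1 - t\right)^{5}} is the standard form for the Gamma distribution.
Comparing with the known MGF formula identifies: Gamma(shape α=5, rate β=1)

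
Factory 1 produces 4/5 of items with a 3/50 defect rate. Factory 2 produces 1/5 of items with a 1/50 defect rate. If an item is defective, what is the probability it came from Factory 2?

Using Bayes' theorem:
P(F1) = 4/5, P(D|F1) = 3/50
P(F2) = 1/5, P(D|F2) = 1/50
P(D) = P(D|F1)P(F1) + P(D|F2)P(F2)
     = \frac{13}{250}
P(F2|D) = P(D|F2)P(F2) / P(D)
= \frac{1}{13}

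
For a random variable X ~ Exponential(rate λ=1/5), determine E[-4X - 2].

For X ~ Exponential(rate λ=1/5):
E[X] = 5
E[-4X - 2] = -4 × E[X] - 2 = -22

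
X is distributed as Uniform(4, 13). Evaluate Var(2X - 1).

For X ~ Uniform(4, 13):
Var(X) = \frac{27}{4}
Var(2X - 1) = (2)² × Var(X) = 4 × \frac{27}{4} = 27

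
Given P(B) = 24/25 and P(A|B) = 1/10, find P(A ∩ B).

By definition, P(A|B) = P(A ∩ B) / P(B)
So P(A ∩ B) = P(A|B) × P(B)
= 1/10 × 24/25
= 12/125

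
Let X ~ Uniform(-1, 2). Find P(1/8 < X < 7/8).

P(1/8 < X < 7/8) = ∫_{1/8}^{7/8} f(x) dx
where f(x) = \frac{1}{3}
= \frac{1}{4}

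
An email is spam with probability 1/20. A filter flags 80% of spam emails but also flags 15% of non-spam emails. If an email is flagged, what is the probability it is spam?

Let D = the rare event, + = positive/flagged.
P(D) = 1/20
P(+|D) = 80/100 = 4/5
P(+|D') = 15/100 = 3/20
P(+) = P(+|D)P(D) + P(+|D')P(D')
     = \frac{4}{5} × \frac{1}{20} + \frac{3}{20} × \frac{19}{20}
     = \frac{73}{400}
P(D|+) = P(+|D)P(D)/P(+) = \frac{16}{73}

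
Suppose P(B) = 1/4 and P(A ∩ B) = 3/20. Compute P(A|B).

P(A|B) = P(A ∩ B) / P(B)
= (3/20) / (1/4)
= 3/5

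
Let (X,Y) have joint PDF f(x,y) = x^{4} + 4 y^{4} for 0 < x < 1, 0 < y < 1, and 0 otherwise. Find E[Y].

E[Y] = ∫_0^1 ∫_0^1 y × f(x,y) dx dy
= \frac{23}{30}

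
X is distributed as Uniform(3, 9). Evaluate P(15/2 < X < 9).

P(15/2 < X < 9) = ∫_{15/2}^{9} f(x) dx
where f(x) = \frac{1}{6}
= \frac{1}{4}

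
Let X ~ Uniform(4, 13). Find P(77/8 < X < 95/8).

P(77/8 < X < 95/8) = ∫_{77/8}^{95/8} f(x) dx
where f(x) = \frac{1}{9}
= \frac{1}{4}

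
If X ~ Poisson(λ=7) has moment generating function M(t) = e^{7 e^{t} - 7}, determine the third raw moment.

To find E[X^3], compute M^(3)(0):
M^(1)(t) = 7 e^{t} e^{7 e^{t} - 7}
M^(2)(t) = 49 e^{2 t} e^{7 e^{t} - 7} + 7 e^{t} e^{7 e^{t} - 7}
M^(3)(t) = 343 e^{3 t} e^{7 e^{t} - 7} + 147 e^{2 t} e^{7 e^{t} - 7} + 7 e^{t} e^{7 e^{t} - 7}
M^(3)(0) = 497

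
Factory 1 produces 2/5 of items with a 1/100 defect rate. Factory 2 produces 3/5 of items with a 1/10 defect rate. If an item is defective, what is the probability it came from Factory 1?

Using Bayes' theorem:
P(F1) = 2/5, P(D|F1) = 1/100
P(F2) = 3/5, P(D|F2) = 1/10
P(D) = P(D|F1)P(F1) + P(D|F2)P(F2)
     = \frac{8}{125}
P(F1|D) = P(D|F1)P(F1) / P(D)
= \frac{1}{16}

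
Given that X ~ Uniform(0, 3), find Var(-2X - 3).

For X ~ Uniform(0, 3):
Var(X) = \frac{3}{4}
Var(-2X - 3) = (-2)² × Var(X) = 4 × \frac{3}{4} = 3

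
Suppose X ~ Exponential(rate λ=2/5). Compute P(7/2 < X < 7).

P(7/2 < X < 7) = ∫_{7/2}^{7} f(x) dx
where f(x) = \frac{2 e^{- \frac{2 x}{5}}}{5}
= - \frac{1 - e^{\frac{7}{5}}}{e^{\frac{14}{5}}}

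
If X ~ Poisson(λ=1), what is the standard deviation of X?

For X ~ Poisson(λ=1):
Var(X) = 1
SD(X) = √(Var(X)) = √(1) = 1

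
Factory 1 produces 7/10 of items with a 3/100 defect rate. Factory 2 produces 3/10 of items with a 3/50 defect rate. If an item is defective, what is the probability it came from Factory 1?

Using Bayes' theorem:
P(F1) = 7/10, P(D|F1) = 3/100
P(F2) = 3/10, P(D|F2) = 3/50
P(D) = P(D|F1)P(F1) + P(D|F2)P(F2)
     = \frac{39}{1000}
P(F1|D) = P(D|F1)P(F1) / P(D)
= \frac{7}{13}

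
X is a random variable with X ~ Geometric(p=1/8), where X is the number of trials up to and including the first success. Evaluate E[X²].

Using the identity E[X²] = Var(X) + (E[X])²:
E[X] = 8
Var(X) = 56
E[X²] = 56 + (8)²
= 120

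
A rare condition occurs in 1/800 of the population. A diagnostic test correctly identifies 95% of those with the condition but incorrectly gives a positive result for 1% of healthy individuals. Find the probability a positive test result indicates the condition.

Let D = the rare event, + = positive/flagged.
P(D) = 1/800
P(+|D) = 95/100 = 19/20
P(+|D') = 1/100
P(+) = P(+|D)P(D) + P(+|D')P(D')
     = \frac{19}{20} × \frac{1}{800} + \frac{1}{100} × \frac{799}{800}
     = \frac{447}{40000}
P(D|+) = P(+|D)P(D)/P(+) = \frac{95}{894}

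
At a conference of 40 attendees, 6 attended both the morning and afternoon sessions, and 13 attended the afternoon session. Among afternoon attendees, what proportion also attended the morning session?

P(A ∩ B) = 6/40 = 3/20
P(B) = 13/40
P(A|B) = P(A ∩ B) / P(B) = (3/20) / (13/40) = 6/13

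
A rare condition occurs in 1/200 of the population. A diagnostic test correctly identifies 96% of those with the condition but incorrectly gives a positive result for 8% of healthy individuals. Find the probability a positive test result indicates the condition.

Let D = the rare event, + = positive/flagged.
P(D) = 1/200
P(+|D) = 96/100 = 24/25
P(+|D') = 8/100 = 2/25
P(+) = P(+|D)P(D) + P(+|D')P(D')
     = \frac{24}{25} × \frac{1}{200} + \frac{2}{25} × \frac{199}{200}
     = \frac{211}{2500}
P(D|+) = P(+|D)P(D)/P(+) = \frac{12}{211}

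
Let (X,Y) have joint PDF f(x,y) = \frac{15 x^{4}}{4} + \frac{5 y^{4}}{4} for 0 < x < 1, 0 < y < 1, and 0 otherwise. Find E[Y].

E[Y] = ∫_0^1 ∫_0^1 y × f(x,y) dx dy
= \frac{7}{12}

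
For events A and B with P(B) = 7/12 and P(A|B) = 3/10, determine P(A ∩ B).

By definition, P(A|B) = P(A ∩ B) / P(B)
So P(A ∩ B) = P(A|B) × P(B)
= 3/10 × 7/12
= 7/40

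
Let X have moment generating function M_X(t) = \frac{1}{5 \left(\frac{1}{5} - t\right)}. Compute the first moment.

To find E[X], compute M^(1)(0):
M^(1)(t) = \frac{1}{5 \left(\frac{1}{5} - t\right)^{2}}
M^(1)(0) = 5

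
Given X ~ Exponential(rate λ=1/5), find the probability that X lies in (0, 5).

P(0 < X < 5) = ∫_{0}^{5} f(x) dx
where f(x) = \frac{e^{- \frac{x}{5}}}{5}
= 1 - e^{-1}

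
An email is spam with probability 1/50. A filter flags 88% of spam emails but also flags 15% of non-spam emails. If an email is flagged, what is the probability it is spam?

Let D = the rare event, + = positive/flagged.
P(D) = 1/50
P(+|D) = 88/100 = 22/25
P(+|D') = 15/100 = 3/20
P(+) = P(+|D)P(D) + P(+|D')P(D')
     = \frac{22}{25} × \frac{1}{50} + \frac{3}{20} × \frac{49}{50}
     = \frac{823}{5000}
P(D|+) = P(+|D)P(D)/P(+) = \frac{88}{823}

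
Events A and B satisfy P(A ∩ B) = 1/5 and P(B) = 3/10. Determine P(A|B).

P(A|B) = P(A ∩ B) / P(B)
= (1/5) / (3/10)
= 2/3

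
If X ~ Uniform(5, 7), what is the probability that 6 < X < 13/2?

P(6 < X < 13/2) = ∫_{6}^{13/2} f(x) dx
where f(x) = \frac{1}{2}
= \frac{1}{4}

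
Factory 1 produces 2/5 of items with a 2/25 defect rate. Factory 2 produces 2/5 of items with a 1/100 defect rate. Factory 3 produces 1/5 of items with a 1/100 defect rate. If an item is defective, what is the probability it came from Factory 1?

Using Bayes' theorem:
P(F1) = 2/5, P(D|F1) = 2/25
P(F2) = 2/5, P(D|F2) = 1/100
P(F3) = 1/5, P(D|F3) = 1/100
P(D) = P(D|F1)P(F1) + P(D|F2)P(F2) + P(D|F3)P(F3)
     = \frac{19}{500}
P(F1|D) = P(D|F1)P(F1) / P(D)
= \frac{16}{19}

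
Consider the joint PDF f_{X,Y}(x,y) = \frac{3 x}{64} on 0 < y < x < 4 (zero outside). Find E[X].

f_X(x) = ∫_0^x \frac{3 x}{64} dy = \frac{3 x^{2}}{64}
E[X] = ∫_0^4 x × (\frac{3 x^{2}}{64}) dx = 3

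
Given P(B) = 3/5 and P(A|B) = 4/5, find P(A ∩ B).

By definition, P(A|B) = P(A ∩ B) / P(B)
So P(A ∩ B) = P(A|B) × P(B)
= 4/5 × 3/5
= 12/25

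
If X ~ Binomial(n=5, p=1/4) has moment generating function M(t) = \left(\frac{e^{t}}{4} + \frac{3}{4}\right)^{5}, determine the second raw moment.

To find E[X^2], compute M^(2)(0):
M^(1)(t) = \frac{5 \left(\frac{e^{t}}{4} + \frac{3}{4}\right)^{4} e^{t}}{4}
M^(2)(t) = \frac{5 \left(\frac{e^{t}}{4} + \frac{3}{4}\right)^{4} e^{t}}{4} + \frac{5 \left(\frac{e^{t}}{4} + \frac{3}{4}\right)^{3} e^{2 t}}{4}
M^(2)(0) = \frac{5}{2}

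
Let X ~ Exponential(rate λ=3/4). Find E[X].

For X ~ Exponential(rate λ=3/4), the expected value is:
E[X] = \frac{4}{3}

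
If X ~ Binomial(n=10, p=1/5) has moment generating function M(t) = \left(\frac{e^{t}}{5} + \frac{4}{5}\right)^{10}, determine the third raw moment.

To find E[X^3], compute M^(3)(0):
M^(1)(t) = 2 \left(\frac{e^{t}}{5} + \frac{4}{5}\right)^{9} e^{t}
M^(2)(t) = 2 \left(\frac{e^{t}}{5} + \frac{4}{5}\right)^{9} e^{t} + \frac{18 \left(\frac{e^{t}}{5} + \frac{4}{5}\right)^{8} e^{2 t}}{5}
M^(3)(t) = 2 \left(\frac{e^{t}}{5} + \frac{4}{5}\right)^{9} e^{t} + \frac{54 \left(\frac{e^{t}}{5} + \frac{4}{5}\right)^{8} e^{2 t}}{5} + \frac{144 \left(\frac{e^{t}}{5} + \frac{4}{5}\right)^{7} e^{3 t}}{25}
M^(3)(0) = \frac{464}{25}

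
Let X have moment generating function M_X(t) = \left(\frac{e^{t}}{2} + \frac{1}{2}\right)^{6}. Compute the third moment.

To find E[X^3], compute M^(3)(0):
M^(1)(t) = 3 \left(\frac{e^{t}}{2} + \frac{1}{2}\right)^{5} e^{t}
M^(2)(t) = 3 \left(\frac{e^{t}}{2} + \frac{1}{2}\right)^{5} e^{t} + \frac{15 \left(\frac{e^{t}}{2} + \frac{1}{2}\right)^{4} e^{2 t}}{2}
M^(3)(t) = 3 \left(\frac{e^{t}}{2} + \frac{1}{2}\right)^{5} e^{t} + \frac{45 \left(\frac{e^{t}}{2} + \frac{1}{2}\right)^{4} e^{2 t}}{2} + 15 \left(\frac{e^{t}}{2} + \frac{1}{2}\right)^{3} e^{3 t}
M^(3)(0) = \frac{81}{2}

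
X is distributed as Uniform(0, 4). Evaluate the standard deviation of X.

For X ~ Uniform(0, 4):
Var(X) = \frac{4}{3}
SD(X) = √(Var(X)) = √(\frac{4}{3}) = \frac{2 \sqrt{3}}{3}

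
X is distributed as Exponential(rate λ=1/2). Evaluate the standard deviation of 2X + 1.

For X ~ Exponential(rate λ=1/2):
Var(X) = 4
SD(X) = √(Var(X)) = √(4) = 2
SD(2X + 1) = |2| × SD(X) = 2 × 2 = 4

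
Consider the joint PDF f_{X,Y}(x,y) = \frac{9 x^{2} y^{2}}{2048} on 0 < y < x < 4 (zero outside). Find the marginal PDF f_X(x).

f_X(x) = ∫_0^x \frac{9 x^{2} y^{2}}{2048} dy = \frac{3 x^{5}}{2048}
for 0 < x < 4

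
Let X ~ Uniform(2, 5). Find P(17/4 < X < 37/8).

P(17/4 < X < 37/8) = ∫_{17/4}^{37/8} f(x) dx
where f(x) = \frac{1}{3}
= \frac{1}{8}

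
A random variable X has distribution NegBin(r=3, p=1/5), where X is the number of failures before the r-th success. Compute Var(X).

For X ~ NegBin(r=3, p=1/5), where X is the number of failures before the r-th success:
Var(X) = 60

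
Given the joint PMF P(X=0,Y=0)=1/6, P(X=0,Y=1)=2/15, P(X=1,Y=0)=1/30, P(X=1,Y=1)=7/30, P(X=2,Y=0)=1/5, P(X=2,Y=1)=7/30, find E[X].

First find marginal of X:
P(X=0) = 3/10
P(X=1) = 4/15
P(X=2) = 13/30
E[X] = 0 × 3/10 + 1 × 4/15 + 2 × 13/30 = 17/15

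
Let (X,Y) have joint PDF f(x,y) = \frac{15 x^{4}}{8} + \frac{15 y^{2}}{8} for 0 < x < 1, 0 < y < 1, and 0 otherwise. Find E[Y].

E[Y] = ∫_0^1 ∫_0^1 y × f(x,y) dx dy
= \frac{21}{32}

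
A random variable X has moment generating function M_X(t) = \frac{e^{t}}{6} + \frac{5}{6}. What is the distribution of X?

The MGF M(t) = \frac{e^{t}}{6} + \frac{5}{6} is the standard form for the Bernoulli distribution.
Comparing with the known MGF formula identifies: Bernoulli(p=1/6)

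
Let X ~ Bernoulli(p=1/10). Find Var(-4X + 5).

For X ~ Bernoulli(p=1/10):
Var(X) = \frac{9}{100}
Var(-4X + 5) = (-4)² × Var(X) = 16 × \frac{9}{100} = \frac{36}{25}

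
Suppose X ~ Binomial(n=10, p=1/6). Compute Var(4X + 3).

For X ~ Binomial(n=10, p=1/6):
Var(X) = \frac{25}{18}
Var(4X + 3) = (4)² × Var(X) = 16 × \frac{25}{18} = \frac{200}{9}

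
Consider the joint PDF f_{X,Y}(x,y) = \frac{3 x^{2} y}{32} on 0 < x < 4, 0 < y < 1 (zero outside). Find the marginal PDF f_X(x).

f_X(x) = ∫_0^1 f(x,y) dy
= ∫_0^1 \frac{3 x^{2} y}{32} dy
= \frac{3 x^{2}}{64} for 0 < x < 4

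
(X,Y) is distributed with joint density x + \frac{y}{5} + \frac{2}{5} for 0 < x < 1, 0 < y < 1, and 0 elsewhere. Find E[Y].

E[Y] = ∫_0^1 ∫_0^1 y × f(x,y) dx dy
= \frac{31}{60}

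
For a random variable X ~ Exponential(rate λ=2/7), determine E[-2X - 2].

For X ~ Exponential(rate λ=2/7):
E[X] = \frac{7}{2}
E[-2X - 2] = -2 × E[X] - 2 = -9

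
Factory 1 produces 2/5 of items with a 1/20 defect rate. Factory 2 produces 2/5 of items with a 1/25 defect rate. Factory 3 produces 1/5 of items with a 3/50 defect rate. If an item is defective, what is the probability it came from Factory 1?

Using Bayes' theorem:
P(F1) = 2/5, P(D|F1) = 1/20
P(F2) = 2/5, P(D|F2) = 1/25
P(F3) = 1/5, P(D|F3) = 3/50
P(D) = P(D|F1)P(F1) + P(D|F2)P(F2) + P(D|F3)P(F3)
     = \frac{6}{125}
P(F1|D) = P(D|F1)P(F1) / P(D)
= \frac{5}{12}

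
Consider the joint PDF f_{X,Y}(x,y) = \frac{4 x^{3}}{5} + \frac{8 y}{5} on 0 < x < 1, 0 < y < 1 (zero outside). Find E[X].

E[X] = ∫_0^1 ∫_0^1 x × f(x,y) dy dx
= ∫_0^1 ∫_0^1 x × (\frac{4 x^{3}}{5} + \frac{8 y}{5}) dy dx
= \frac{14}{25}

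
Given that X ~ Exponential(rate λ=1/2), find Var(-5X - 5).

For X ~ Exponential(rate λ=1/2):
Var(X) = 4
Var(-5X - 5) = (-5)² × Var(X) = 25 × 4 = 100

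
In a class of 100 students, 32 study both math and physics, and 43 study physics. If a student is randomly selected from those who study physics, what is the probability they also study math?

P(A ∩ B) = 32/100 = 8/25
P(B) = 43/100
P(A|B) = P(A ∩ B) / P(B) = (8/25) / (43/100) = 32/43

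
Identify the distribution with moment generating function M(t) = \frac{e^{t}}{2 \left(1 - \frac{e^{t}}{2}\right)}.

The MGF M(t) = \frac{e^{t}}{2 \left(1 - \frac{e^{t}}{2}\right)} is the standard form for the Geometric distribution.
Comparing with the known MGF formula identifies: Geometric(p=1/2), X = trial number of first success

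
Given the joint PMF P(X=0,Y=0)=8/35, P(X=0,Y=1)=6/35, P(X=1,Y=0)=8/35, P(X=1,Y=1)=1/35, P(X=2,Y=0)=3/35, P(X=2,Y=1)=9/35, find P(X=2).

P(X=2) = P(X=2,Y=0) + P(X=2,Y=1)
= 3/35 + 9/35
= 12/35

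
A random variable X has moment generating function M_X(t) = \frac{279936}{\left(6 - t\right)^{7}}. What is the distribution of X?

The MGF M(t) = \frac{279936}{\left(6 - t\right)^{7}} is the standard form for the Gamma distribution.
Comparing with the known MGF formula identifies: Gamma(shape α=7, rate β=6)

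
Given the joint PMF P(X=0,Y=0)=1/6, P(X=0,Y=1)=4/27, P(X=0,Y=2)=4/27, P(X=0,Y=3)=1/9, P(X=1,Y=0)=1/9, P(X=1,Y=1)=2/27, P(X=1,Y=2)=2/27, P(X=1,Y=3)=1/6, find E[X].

First find marginal of X:
P(X=0) = 31/54
P(X=1) = 23/54
E[X] = 0 × 31/54 + 1 × 23/54 = 23/54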